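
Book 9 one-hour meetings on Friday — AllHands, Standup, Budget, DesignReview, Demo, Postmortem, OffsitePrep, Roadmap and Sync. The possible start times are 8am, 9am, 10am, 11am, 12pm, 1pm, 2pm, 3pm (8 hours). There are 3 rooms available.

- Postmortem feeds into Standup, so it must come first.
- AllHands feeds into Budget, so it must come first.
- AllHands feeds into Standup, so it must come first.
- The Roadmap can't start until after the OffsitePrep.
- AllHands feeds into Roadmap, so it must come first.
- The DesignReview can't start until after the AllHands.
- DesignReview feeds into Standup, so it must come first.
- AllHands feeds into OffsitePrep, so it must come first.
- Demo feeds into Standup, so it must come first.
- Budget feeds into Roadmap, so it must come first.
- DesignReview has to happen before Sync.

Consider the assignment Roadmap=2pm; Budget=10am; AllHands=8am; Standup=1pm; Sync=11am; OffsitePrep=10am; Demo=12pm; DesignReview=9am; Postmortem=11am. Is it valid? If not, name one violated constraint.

Yes, all constraints hold

AllHands feeds into Budget, so it must come first — holds.
AllHands feeds into OffsitePrep, so it must come first — holds.
Postmortem feeds into Standup, so it must come first — holds.
There are 3 rooms available — holds.
DesignReview has to happen before Sync — holds.
AllHands feeds into Roadmap, so it must come first — holds.
The DesignReview can't start until after the AllHands — holds.
AllHands feeds into Standup, so it must come first — holds.
Budget feeds into Roadmap, so it must come first — holds.
Demo feeds into Standup, so it must come first — holds.
DesignReview feeds into Standup, so it must come first — holds.
The Roadmap can't start until after the OffsitePrep — holds.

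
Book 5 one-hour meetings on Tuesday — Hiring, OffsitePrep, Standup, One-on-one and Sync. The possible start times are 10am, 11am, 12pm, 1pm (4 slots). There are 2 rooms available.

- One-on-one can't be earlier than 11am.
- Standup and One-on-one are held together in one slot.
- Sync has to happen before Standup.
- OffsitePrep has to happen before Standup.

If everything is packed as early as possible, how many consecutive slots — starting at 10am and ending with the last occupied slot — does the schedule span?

3 slots

The precedence chain requires at least 2 distinct slots.
With at most 2 per slot and 5 meetings, at least 3 slots are needed.
3 works (last occupied slot: 12pm): for example Standup in 11am; Hiring in 12pm; Sync in 10am; One-on-one in 11am; OffsitePrep in 10am.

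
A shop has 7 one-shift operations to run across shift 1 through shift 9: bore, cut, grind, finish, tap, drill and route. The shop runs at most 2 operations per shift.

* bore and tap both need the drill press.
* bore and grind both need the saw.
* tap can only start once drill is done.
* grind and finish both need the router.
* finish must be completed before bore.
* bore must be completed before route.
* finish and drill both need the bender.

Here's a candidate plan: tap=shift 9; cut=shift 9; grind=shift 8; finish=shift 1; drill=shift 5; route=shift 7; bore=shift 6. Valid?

bore and grind both need the saw — holds.
grind and finish both need the router — holds.
finish must be completed before bore — holds.
tap can only start once drill is done — holds.
bore must be completed before route — holds.
The shop runs at most 2 operations per shift — holds.
finish and drill both need the bender — holds.
bore and tap both need the drill press — holds.

Yes, all constraints hold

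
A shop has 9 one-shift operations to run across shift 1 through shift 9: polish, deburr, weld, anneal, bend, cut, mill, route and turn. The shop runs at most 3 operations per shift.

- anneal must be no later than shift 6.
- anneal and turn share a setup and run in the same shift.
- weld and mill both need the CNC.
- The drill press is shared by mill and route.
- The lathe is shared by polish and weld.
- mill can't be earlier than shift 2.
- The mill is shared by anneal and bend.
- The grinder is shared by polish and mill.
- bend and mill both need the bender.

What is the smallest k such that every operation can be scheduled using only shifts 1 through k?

With at most 3 per shift and 9 operations, at least 3 shifts are needed.
mill can't be placed before shift 2, so the schedule must run through at least shift 2.
3 works (last occupied shift: shift 3): for example anneal in shift 2, route in shift 3, cut in shift 3, bend in shift 1, turn in shift 2, weld in shift 3, mill in shift 2, deburr in shift 1, polish in shift 1.

3 shifts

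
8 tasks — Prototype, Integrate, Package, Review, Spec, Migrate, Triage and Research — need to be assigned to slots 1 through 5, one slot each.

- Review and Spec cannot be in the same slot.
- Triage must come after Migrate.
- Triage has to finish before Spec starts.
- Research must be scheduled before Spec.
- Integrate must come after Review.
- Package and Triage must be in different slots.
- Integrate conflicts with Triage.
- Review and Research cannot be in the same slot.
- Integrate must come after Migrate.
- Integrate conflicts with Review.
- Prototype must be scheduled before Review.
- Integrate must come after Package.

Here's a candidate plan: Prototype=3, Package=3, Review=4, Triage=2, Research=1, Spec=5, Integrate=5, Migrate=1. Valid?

Yes, all constraints hold

Integrate must come after Package — holds.
Package and Triage must be in different slots — holds.
Integrate must come after Review — holds.
Review and Research cannot be in the same slot — holds.
Triage has to finish before Spec starts — holds.
Review and Spec cannot be in the same slot — holds.
Integrate must come after Migrate — holds.
Integrate conflicts with Triage — holds.
Triage must come after Migrate — holds.
Research must be scheduled before Spec — holds.
Prototype must be scheduled before Review — holds.
Integrate conflicts with Review — holds.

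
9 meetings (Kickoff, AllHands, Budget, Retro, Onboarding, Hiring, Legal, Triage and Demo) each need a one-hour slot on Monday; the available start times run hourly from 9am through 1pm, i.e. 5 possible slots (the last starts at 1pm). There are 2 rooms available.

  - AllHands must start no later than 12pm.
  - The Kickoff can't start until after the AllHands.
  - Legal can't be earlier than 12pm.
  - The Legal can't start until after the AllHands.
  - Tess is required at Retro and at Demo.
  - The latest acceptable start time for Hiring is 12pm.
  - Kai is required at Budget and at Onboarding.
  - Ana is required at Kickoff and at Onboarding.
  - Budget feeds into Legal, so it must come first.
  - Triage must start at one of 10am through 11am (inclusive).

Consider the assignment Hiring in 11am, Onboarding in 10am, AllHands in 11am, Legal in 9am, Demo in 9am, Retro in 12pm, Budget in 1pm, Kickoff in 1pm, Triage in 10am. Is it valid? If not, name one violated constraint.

The latest acceptable start time for Hiring is 12pm — holds.
There are 2 rooms available — holds.
Tess is required at Retro and at Demo — holds.
The Kickoff can't start until after the AllHands — holds.
The Legal can't start until after the AllHands — violated.
Kai is required at Budget and at Onboarding — holds.
Legal can't be earlier than 12pm — violated.
Triage must start at one of 10am through 11am (inclusive) — holds.
AllHands must start no later than 12pm — holds.
Ana is required at Kickoff and at Onboarding — holds.
Budget feeds into Legal, so it must come first — violated.

No. Budget feeds into Legal, so it must come first is not satisfied.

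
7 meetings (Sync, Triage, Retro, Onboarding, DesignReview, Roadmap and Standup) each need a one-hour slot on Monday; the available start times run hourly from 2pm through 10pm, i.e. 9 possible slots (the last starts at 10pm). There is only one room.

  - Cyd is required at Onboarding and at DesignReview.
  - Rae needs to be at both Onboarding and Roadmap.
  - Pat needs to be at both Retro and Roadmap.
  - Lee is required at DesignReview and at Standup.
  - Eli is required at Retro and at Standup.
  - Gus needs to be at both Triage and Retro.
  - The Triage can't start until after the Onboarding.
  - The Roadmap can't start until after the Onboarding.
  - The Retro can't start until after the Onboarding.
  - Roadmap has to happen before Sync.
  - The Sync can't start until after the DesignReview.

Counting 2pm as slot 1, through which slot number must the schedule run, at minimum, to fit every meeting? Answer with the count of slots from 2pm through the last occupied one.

The precedence chain requires at least 3 distinct slots.
With at most 1 per slot and 7 meetings, at least 7 slots are needed.
7 works (last occupied slot: 8pm): for example DesignReview in 4pm; Standup in 8pm; Triage in 6pm; Sync in 5pm; Onboarding in 2pm; Roadmap in 3pm; Retro in 7pm.

7 slots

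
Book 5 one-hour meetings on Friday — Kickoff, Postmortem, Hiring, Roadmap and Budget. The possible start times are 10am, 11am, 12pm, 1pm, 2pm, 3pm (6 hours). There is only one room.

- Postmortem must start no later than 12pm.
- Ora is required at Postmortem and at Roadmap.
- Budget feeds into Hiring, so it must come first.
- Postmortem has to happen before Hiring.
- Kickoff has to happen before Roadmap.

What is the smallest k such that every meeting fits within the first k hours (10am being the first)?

5

The precedence chain requires at least 2 distinct hours.
With at most 1 per hour and 5 meetings, at least 5 hours are needed.
5 works (last occupied hour: 2pm): for example Postmortem in 10am, Budget in 11am, Roadmap in 2pm, Hiring in 12pm, Kickoff in 1pm.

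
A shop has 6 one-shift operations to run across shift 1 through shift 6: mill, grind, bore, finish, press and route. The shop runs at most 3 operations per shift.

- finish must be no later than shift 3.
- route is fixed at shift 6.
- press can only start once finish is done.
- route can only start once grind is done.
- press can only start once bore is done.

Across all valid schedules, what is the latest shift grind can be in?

Downstream work caps grind at shift 5.
grind at shift 5 is achievable: route -> shift 6; finish -> shift 1; mill -> shift 1; grind -> shift 5; bore -> shift 1; press -> shift 2.

shift 5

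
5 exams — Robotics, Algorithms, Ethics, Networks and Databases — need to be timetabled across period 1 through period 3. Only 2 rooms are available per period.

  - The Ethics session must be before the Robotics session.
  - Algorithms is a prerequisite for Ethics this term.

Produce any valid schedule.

Databases -> period 2, Networks -> period 1, Algorithms -> period 1, Ethics -> period 2, Robotics -> period 3

Checking: Algorithms(period 1) before Ethics(period 2); Ethics(period 2) before Robotics(period 3); max 2 per period (cap 2).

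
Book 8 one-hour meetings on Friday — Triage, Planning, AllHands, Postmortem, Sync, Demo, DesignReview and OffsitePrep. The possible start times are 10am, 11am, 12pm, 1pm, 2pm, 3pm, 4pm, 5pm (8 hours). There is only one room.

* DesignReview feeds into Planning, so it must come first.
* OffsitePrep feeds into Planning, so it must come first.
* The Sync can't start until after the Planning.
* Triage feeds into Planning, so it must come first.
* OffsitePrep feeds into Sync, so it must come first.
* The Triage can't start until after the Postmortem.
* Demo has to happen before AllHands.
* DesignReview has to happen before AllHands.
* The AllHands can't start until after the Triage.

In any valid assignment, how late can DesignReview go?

Downstream work caps DesignReview at 3pm.
DesignReview at 2pm is achievable: Triage=11am; Demo=1pm; Sync=5pm; AllHands=4pm; Planning=3pm; OffsitePrep=12pm; DesignReview=2pm; Postmortem=10am.
Nothing later works — the capacity limit rule out every hour after 2pm.

2pm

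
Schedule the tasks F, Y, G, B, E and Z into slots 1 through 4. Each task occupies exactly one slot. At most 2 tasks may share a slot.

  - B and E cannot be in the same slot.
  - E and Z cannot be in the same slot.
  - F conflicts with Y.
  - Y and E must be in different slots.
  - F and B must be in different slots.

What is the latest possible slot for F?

F at 4 is achievable: G=1, B=2, Y=1, F=4, Z=2, E=3.

4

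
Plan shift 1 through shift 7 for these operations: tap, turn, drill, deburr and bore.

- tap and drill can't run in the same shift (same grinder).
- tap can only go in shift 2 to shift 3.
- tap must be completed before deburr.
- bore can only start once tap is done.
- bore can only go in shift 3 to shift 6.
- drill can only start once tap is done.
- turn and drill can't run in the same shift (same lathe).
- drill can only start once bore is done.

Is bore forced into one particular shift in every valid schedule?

bore can be shift 3 (e.g. turn in shift 1, drill in shift 4, deburr in shift 3, tap in shift 2, bore in shift 3) or shift 4 (e.g. deburr -> shift 3; drill -> shift 5; turn -> shift 1; bore -> shift 4; tap -> shift 2).

No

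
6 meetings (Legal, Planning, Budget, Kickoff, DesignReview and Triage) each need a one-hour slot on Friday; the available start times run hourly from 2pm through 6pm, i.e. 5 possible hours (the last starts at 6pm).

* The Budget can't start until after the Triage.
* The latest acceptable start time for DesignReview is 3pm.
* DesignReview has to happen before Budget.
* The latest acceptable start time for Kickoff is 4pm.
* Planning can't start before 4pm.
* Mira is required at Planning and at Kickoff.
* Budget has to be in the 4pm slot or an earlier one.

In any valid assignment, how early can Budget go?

3pm

Precedence pushes Budget to at least 3pm; Budget's own window allows nothing later than 4pm.
Budget at 3pm is achievable: Kickoff in 2pm, Triage in 2pm, Planning in 4pm, Legal in 2pm, Budget in 3pm, DesignReview in 2pm.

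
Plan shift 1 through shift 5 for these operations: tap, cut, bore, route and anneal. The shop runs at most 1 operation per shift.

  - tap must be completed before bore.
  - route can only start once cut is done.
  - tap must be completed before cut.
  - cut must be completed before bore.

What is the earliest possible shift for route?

shift 3

Precedence pushes route to at least shift 3.
route at shift 3 is achievable: tap in shift 1, route in shift 3, cut in shift 2, anneal in shift 5, bore in shift 4.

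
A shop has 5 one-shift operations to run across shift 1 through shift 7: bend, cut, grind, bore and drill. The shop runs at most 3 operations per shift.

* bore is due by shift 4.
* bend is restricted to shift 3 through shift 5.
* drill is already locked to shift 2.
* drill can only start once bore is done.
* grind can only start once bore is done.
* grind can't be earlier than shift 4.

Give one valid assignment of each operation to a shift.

cut in shift 1; bore in shift 1; drill in shift 2; bend in shift 3; grind in shift 4

Checking: bore(shift 1) before grind(shift 4); bore(shift 1) before drill(shift 2); grind=shift 4 in [shift 4,shift 7]; drill=shift 2 in [shift 2,shift 2]; bend=shift 3 in [shift 3,shift 5]; bore=shift 1 in [shift 1,shift 4]; max 2 per shift (cap 3).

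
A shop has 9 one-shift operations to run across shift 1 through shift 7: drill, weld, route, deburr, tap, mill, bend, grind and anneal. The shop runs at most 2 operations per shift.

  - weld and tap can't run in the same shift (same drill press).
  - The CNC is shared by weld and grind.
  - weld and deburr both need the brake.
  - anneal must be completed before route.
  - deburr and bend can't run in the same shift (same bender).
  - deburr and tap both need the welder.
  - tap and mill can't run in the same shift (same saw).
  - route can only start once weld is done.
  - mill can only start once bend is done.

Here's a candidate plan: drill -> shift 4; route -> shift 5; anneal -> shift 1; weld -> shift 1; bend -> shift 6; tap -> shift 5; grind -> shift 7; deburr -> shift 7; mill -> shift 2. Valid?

No — it violates: mill can only start once bend is done

deburr and tap both need the welder — holds.
The shop runs at most 2 operations per shift — holds.
tap and mill can't run in the same shift (same saw) — holds.
weld and tap can't run in the same shift (same drill press) — holds.
mill can only start once bend is done — violated.
The CNC is shared by weld and grind — holds.
anneal must be completed before route — holds.
weld and deburr both need the brake — holds.
route can only start once weld is done — holds.
deburr and bend can't run in the same shift (same bender) — holds.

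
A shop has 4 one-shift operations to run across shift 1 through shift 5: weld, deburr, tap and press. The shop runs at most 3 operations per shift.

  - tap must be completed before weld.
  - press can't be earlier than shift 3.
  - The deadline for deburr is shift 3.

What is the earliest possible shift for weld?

shift 2

Precedence pushes weld to at least shift 2.
weld at shift 2 is achievable: tap in shift 1; press in shift 3; weld in shift 2; deburr in shift 1.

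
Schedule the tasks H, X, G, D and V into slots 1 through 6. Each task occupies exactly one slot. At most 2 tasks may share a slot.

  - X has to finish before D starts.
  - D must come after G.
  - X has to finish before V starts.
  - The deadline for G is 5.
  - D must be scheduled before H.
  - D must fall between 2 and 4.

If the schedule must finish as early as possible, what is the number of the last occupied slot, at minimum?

The precedence chain requires at least 3 distinct slots.
With at most 2 per slot and 5 tasks, at least 3 slots are needed.
3 works (last occupied slot: 3): for example G in 1, V in 2, X in 1, H in 3, D in 2.

3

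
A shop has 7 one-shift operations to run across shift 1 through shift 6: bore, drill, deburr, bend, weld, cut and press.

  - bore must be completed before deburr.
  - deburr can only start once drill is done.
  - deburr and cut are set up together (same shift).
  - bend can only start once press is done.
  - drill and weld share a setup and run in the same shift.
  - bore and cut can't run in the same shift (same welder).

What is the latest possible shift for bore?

Downstream work caps bore at shift 5.
bore at shift 5 is achievable: bend=shift 2; drill=shift 1; cut=shift 6; deburr=shift 6; weld=shift 1; press=shift 1; bore=shift 5.

shift 5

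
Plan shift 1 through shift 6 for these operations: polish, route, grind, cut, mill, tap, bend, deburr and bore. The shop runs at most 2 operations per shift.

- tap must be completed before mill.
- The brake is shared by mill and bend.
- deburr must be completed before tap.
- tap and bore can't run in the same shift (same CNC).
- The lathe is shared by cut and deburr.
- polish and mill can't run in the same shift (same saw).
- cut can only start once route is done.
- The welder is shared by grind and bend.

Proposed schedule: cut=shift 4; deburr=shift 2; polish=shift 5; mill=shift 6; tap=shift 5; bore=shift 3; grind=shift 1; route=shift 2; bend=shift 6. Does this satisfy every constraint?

The shop runs at most 2 operations per shift — holds.
tap must be completed before mill — holds.
cut can only start once route is done — holds.
The welder is shared by grind and bend — holds.
polish and mill can't run in the same shift (same saw) — holds.
tap and bore can't run in the same shift (same CNC) — holds.
The brake is shared by mill and bend — violated.
deburr must be completed before tap — holds.
The lathe is shared by cut and deburr — holds.

No — it violates: The brake is shared by mill and bend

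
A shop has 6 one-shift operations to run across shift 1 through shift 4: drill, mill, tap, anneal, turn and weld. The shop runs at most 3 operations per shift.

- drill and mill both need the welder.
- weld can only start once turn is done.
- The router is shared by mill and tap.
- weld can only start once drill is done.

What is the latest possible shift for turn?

shift 3

Downstream work caps turn at shift 3.
turn at shift 3 is achievable: turn=shift 3; weld=shift 4; mill=shift 2; tap=shift 1; anneal=shift 1; drill=shift 1.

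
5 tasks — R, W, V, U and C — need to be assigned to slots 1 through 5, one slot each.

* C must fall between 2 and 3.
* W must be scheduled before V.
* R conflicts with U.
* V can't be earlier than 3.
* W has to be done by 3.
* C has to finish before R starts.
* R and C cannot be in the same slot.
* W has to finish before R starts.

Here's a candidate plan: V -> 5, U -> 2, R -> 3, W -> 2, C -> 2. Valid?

Yes

C has to finish before R starts — holds.
C must fall between 2 and 3 — holds.
V can't be earlier than 3 — holds.
W has to be done by 3 — holds.
R and C cannot be in the same slot — holds.
W must be scheduled before V — holds.
R conflicts with U — holds.
W has to finish before R starts — holds.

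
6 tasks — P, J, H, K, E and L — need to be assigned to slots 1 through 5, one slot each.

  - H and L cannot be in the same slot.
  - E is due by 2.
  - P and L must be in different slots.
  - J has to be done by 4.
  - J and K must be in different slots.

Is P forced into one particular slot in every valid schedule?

No

P can be 1 (e.g. E=1; H=1; J=1; K=2; L=2; P=1) or 2 (e.g. L=3; J=1; P=2; H=1; K=2; E=1).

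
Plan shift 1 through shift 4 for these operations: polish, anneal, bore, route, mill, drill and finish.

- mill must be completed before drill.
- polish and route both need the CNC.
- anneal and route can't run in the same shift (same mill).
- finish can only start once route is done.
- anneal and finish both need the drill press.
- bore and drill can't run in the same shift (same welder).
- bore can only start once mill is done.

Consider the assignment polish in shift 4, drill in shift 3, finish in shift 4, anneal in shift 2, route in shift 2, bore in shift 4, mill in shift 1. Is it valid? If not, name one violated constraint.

polish and route both need the CNC — holds.
bore and drill can't run in the same shift (same welder) — holds.
anneal and route can't run in the same shift (same mill) — violated.
anneal and finish both need the drill press — holds.
bore can only start once mill is done — holds.
finish can only start once route is done — holds.
mill must be completed before drill — holds.

No — it violates: anneal and route can't run in the same shift (same mill)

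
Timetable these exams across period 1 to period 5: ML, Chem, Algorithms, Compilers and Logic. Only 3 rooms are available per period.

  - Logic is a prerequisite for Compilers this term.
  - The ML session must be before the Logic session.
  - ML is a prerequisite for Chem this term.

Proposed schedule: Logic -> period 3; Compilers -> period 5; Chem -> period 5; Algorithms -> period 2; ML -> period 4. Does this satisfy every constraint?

The ML session must be before the Logic session — violated.
Only 3 rooms are available per period — holds.
ML is a prerequisite for Chem this term — holds.
Logic is a prerequisite for Compilers this term — holds.

Invalid. The ML session must be before the Logic session.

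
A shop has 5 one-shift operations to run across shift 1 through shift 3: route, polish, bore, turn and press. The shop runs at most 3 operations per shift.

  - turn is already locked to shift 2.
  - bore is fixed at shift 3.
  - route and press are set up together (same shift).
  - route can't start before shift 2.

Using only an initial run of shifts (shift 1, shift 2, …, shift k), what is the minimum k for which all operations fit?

With at most 3 per shift and 5 operations, at least 2 shifts are needed.
bore can't be placed before shift 3, so the schedule must run through at least shift 3.
3 works (last occupied shift: shift 3): for example route=shift 2; polish=shift 1; bore=shift 3; press=shift 2; turn=shift 2.

3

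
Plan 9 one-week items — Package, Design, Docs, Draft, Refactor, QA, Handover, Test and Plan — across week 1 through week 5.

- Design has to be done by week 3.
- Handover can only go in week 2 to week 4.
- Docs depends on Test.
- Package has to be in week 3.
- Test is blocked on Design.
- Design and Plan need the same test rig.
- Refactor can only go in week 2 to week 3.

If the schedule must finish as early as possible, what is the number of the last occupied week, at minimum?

week 3

The precedence chain requires at least 3 distinct weeks.
3 works (last occupied week: week 3): for example QA in week 1, Plan in week 2, Package in week 3, Refactor in week 2, Draft in week 1, Design in week 1, Handover in week 2, Docs in week 3, Test in week 2.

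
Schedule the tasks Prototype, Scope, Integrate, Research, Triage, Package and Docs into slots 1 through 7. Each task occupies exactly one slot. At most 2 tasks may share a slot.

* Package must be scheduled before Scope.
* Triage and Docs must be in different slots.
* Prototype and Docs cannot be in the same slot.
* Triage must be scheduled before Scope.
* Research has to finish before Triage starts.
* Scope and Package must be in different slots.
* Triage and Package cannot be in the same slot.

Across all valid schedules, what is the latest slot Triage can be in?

6

Precedence pushes Triage to at least 2; downstream work caps Triage at 6.
Triage at 6 is achievable: Triage in 6; Docs in 3; Prototype in 2; Research in 1; Scope in 7; Integrate in 2; Package in 1.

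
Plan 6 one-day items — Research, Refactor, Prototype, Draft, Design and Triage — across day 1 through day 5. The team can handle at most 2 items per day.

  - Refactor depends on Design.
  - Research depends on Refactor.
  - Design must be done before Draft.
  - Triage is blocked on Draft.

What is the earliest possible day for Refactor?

day 2

Precedence pushes Refactor to at least day 2; downstream work caps Refactor at day 4.
Refactor at day 2 is achievable: Prototype in day 1; Draft in day 2; Refactor in day 2; Research in day 3; Triage in day 3; Design in day 1.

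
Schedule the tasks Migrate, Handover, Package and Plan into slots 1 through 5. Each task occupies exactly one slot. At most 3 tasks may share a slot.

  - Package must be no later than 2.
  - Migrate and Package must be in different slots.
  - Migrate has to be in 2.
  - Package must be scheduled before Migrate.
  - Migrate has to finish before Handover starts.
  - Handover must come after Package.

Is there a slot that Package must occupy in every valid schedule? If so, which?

Package's window is 1–2.
Migrate is fixed at 2, and Package can't share a slot with Migrate.
So Package must be 1.

1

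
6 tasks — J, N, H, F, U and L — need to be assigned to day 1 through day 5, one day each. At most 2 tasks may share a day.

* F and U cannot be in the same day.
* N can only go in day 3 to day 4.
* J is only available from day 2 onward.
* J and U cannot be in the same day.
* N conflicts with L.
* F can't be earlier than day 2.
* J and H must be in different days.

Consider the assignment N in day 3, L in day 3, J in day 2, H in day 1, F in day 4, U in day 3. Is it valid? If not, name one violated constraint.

No. N conflicts with L is not satisfied.

At most 2 tasks may share a day — violated.
F can't be earlier than day 2 — holds.
N conflicts with L — violated.
N can only go in day 3 to day 4 — holds.
J and H must be in different days — holds.
J and U cannot be in the same day — holds.
F and U cannot be in the same day — holds.
J is only available from day 2 onward — holds.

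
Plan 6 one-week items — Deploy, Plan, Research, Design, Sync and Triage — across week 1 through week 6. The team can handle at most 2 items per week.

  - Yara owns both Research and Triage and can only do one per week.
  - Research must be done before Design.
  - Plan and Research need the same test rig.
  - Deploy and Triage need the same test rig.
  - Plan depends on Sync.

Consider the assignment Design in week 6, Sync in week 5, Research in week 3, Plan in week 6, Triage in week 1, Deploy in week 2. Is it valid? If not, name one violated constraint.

Yara owns both Research and Triage and can only do one per week — holds.
Plan and Research need the same test rig — holds.
The team can handle at most 2 items per week — holds.
Plan depends on Sync — holds.
Research must be done before Design — holds.
Deploy and Triage need the same test rig — holds.

Valid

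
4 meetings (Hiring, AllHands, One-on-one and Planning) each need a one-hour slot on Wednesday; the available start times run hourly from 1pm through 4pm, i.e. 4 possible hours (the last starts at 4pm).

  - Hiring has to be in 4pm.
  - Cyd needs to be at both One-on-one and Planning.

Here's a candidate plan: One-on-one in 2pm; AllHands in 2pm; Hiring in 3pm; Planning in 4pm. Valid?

No — it violates: Hiring has to be in 4pm

Hiring has to be in 4pm — violated.
Cyd needs to be at both One-on-one and Planning — holds.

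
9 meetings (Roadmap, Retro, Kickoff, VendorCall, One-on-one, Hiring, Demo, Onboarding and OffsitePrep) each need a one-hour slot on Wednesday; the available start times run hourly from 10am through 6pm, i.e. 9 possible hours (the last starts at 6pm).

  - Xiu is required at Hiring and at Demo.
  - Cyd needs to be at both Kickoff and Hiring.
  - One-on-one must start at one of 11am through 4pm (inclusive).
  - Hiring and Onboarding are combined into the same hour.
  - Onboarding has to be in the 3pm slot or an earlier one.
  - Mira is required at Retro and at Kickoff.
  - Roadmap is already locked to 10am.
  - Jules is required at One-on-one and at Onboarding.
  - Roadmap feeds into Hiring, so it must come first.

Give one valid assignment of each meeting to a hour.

Onboarding in 12pm, Demo in 10am, OffsitePrep in 10am, Roadmap in 10am, Kickoff in 11am, VendorCall in 10am, Retro in 10am, One-on-one in 11am, Hiring in 12pm

Checking: Roadmap(10am) before Hiring(12pm); Retro(10am) != Kickoff(11am); Kickoff(11am) != Hiring(12pm); One-on-one(11am) != Onboarding(12pm); Hiring(12pm) != Demo(10am); Hiring = Onboarding = 12pm; Onboarding=12pm in [10am,3pm]; Roadmap=10am in [10am,10am]; One-on-one=11am in [11am,4pm].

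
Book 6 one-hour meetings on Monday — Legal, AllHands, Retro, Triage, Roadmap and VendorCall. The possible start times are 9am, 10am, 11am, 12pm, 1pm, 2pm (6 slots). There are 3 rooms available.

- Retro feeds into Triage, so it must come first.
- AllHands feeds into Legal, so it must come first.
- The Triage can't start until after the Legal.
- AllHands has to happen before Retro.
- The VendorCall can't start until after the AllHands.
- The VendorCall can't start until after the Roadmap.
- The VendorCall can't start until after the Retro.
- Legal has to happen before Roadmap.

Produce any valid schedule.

Roadmap=11am, VendorCall=12pm, Legal=10am, Triage=11am, Retro=10am, AllHands=9am

Checking: Legal(10am) before Triage(11am); Roadmap(11am) before VendorCall(12pm); Retro(10am) before Triage(11am); AllHands(9am) before VendorCall(12pm); AllHands(9am) before Retro(10am); AllHands(9am) before Legal(10am); Retro(10am) before VendorCall(12pm); Legal(10am) before Roadmap(11am); max 2 per slot (cap 3).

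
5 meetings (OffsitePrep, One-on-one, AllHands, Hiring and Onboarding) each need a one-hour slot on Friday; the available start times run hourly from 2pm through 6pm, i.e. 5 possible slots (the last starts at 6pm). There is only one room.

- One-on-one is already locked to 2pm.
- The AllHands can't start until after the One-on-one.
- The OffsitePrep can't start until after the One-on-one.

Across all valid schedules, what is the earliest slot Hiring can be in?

3pm

Hiring at 3pm is achievable: OffsitePrep in 4pm; Onboarding in 6pm; AllHands in 5pm; Hiring in 3pm; One-on-one in 2pm.
Nothing earlier works — the capacity limit rule out every slot before 3pm.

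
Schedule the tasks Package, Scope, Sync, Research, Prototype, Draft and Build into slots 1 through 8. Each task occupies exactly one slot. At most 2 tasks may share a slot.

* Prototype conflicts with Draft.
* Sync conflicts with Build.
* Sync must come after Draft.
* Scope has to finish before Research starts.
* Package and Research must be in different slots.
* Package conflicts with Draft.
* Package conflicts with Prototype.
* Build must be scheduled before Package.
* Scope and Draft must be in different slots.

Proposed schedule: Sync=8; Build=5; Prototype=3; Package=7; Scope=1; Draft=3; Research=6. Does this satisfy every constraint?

Invalid. Prototype conflicts with Draft.

Build must be scheduled before Package — holds.
Sync conflicts with Build — holds.
Package conflicts with Prototype — holds.
At most 2 tasks may share a slot — holds.
Scope and Draft must be in different slots — holds.
Prototype conflicts with Draft — violated.
Package conflicts with Draft — holds.
Scope has to finish before Research starts — holds.
Package and Research must be in different slots — holds.
Sync must come after Draft — holds.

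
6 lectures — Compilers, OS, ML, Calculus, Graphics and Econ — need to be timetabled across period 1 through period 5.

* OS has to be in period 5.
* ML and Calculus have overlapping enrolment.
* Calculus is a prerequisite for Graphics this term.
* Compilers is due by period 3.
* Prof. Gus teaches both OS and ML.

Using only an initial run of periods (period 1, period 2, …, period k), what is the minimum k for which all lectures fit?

5

The precedence chain requires at least 2 distinct periods.
OS can't be placed before period 5, so the schedule must run through at least period 5.
5 works (last occupied period: period 5): for example OS -> period 5, Calculus -> period 1, Econ -> period 1, ML -> period 2, Compilers -> period 1, Graphics -> period 2.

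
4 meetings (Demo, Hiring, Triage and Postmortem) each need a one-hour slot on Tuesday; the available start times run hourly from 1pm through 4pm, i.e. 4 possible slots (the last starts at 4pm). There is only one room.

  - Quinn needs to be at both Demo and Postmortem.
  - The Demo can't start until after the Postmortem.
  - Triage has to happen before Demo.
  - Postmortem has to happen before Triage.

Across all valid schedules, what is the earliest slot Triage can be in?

2pm

Precedence pushes Triage to at least 2pm; downstream work caps Triage at 3pm.
Triage at 2pm is achievable: Postmortem in 1pm, Demo in 3pm, Triage in 2pm, Hiring in 4pm.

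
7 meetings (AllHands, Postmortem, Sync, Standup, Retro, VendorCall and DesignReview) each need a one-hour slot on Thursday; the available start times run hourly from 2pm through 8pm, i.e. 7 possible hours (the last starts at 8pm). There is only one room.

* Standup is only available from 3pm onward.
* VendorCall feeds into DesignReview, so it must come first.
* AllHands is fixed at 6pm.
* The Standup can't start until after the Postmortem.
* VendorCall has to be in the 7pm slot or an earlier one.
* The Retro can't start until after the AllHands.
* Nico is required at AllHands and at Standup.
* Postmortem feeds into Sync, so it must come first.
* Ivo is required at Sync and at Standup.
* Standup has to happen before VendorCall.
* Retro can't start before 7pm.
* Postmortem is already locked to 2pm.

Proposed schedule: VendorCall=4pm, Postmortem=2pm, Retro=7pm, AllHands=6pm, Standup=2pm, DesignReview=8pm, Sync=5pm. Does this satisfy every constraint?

Ivo is required at Sync and at Standup — holds.
Nico is required at AllHands and at Standup — holds.
VendorCall has to be in the 7pm slot or an earlier one — holds.
Retro can't start before 7pm — holds.
The Retro can't start until after the AllHands — holds.
Standup is only available from 3pm onward — violated.
Postmortem is already locked to 2pm — holds.
The Standup can't start until after the Postmortem — violated.
There is only one room — violated.
VendorCall feeds into DesignReview, so it must come first — holds.
AllHands is fixed at 6pm — holds.
Standup has to happen before VendorCall — holds.
Postmortem feeds into Sync, so it must come first — holds.

No — it violates: Standup is only available from 3pm onward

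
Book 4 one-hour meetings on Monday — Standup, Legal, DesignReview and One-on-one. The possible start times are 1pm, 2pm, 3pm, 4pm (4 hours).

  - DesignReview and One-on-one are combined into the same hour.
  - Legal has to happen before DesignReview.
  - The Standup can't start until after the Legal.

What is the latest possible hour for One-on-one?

One-on-one must be in the same hour as DesignReview, which can't be before 2pm, so One-on-one is at least 2pm.
One-on-one at 4pm is achievable: DesignReview -> 4pm, Standup -> 2pm, Legal -> 1pm, One-on-one -> 4pm.

4pm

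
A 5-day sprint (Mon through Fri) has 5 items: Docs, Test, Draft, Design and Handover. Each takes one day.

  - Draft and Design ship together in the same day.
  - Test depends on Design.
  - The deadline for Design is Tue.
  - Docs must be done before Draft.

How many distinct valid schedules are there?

Splitting on Test: it can be Wed (5), Thu (5), Fri (5). Listing each branch's schedules as (Docs, Draft, Design, Handover):
Test=Wed: (Mon,Tue,Tue,Mon) (Mon,Tue,Tue,Tue) (Mon,Tue,Tue,Wed) (Mon,Tue,Tue,Thu) (Mon,Tue,Tue,Fri) — 5.
Test=Thu: (Mon,Tue,Tue,Mon) (Mon,Tue,Tue,Tue) (Mon,Tue,Tue,Wed) (Mon,Tue,Tue,Thu) (Mon,Tue,Tue,Fri) — 5.
Test=Fri: (Mon,Tue,Tue,Mon) (Mon,Tue,Tue,Tue) (Mon,Tue,Tue,Wed) (Mon,Tue,Tue,Thu) (Mon,Tue,Tue,Fri) — 5.
Summing: 5 + 5 + 5 = 15.

15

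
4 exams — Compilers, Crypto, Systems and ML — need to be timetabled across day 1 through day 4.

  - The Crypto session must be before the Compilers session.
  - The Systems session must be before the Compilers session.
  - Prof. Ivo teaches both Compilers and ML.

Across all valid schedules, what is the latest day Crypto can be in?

day 3

Downstream work caps Crypto at day 3.
Crypto at day 3 is achievable: Compilers=day 4; ML=day 1; Crypto=day 3; Systems=day 1.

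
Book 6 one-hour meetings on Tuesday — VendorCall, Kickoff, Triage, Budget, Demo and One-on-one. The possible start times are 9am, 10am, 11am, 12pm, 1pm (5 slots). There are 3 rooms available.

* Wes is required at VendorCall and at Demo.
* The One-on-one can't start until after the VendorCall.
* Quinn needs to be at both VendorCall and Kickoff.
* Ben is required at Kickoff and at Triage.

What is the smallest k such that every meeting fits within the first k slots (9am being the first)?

2 slots

The precedence chain requires at least 2 distinct slots.
With at most 3 per slot and 6 meetings, at least 2 slots are needed.
2 works (last occupied slot: 10am): for example Demo in 10am, One-on-one in 10am, Budget in 9am, VendorCall in 9am, Triage in 9am, Kickoff in 10am.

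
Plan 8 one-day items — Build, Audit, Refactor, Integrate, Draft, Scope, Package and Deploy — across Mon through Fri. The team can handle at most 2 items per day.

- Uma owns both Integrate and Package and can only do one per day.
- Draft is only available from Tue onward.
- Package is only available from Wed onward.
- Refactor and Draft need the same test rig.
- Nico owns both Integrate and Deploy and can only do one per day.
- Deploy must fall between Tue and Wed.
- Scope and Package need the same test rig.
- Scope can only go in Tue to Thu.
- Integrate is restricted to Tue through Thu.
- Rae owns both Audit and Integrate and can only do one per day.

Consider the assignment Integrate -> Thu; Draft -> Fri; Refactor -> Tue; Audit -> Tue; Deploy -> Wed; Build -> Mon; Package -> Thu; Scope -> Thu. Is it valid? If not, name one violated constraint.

No — it violates: Uma owns both Integrate and Package and can only do one per day

Scope and Package need the same test rig — violated.
Scope can only go in Tue to Thu — holds.
Package is only available from Wed onward — holds.
Nico owns both Integrate and Deploy and can only do one per day — holds.
Rae owns both Audit and Integrate and can only do one per day — holds.
Draft is only available from Tue onward — holds.
The team can handle at most 2 items per day — violated.
Integrate is restricted to Tue through Thu — holds.
Uma owns both Integrate and Package and can only do one per day — violated.
Deploy must fall between Tue and Wed — holds.
Refactor and Draft need the same test rig — holds.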